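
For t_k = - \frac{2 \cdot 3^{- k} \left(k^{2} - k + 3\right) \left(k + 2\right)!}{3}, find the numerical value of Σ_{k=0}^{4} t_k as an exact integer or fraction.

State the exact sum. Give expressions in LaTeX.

t_(k+1)/t_k = (k + 3)*(-k + (k + 1)**2 + 2)/(3*(k**2 - k + 3)).
Take A(k)=k/3 + 1, B(k)=1, C(k)=k**2 - k + 3.
f must satisfy (k/3 + 1)·f(k+1) − (1)·f(k) = k**2 - k + 3.
Bound: deg f ≤ 1.
Solving with deg f ≤ 1: f(k) = 3*(k - 2).
Then R = B(k−1)f/C = 3*(k - 2)/(k**2 - k + 3), so s_k = R(k)·t_k = -2*(k - 2)*factorial(k + 2)/3**k.
Check: Δs_k = -2*(k**2 - k + 3)*factorial(k + 2)/(3*3**k). ✓
Evaluate s at k=5 and k=0: -1120/9 and 8; difference -1192/9.

Σ = -1192/9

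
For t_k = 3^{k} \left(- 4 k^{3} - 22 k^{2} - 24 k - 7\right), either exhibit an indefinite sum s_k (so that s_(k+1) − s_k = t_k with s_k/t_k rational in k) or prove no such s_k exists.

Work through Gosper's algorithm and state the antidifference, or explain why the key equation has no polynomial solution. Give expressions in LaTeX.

s_k = 3^{k} \left(- 2 k^{3} - 2 k^{2} + 3 k - 2\right)

Compute t_(k+1)/t_k: get 3*(4*k**3 + 34*k**2 + 80*k + 57)/(4*k**3 + 22*k**2 + 24*k + 7).
Factor: A=3; B=1; C=k**3 + 11*k**2/2 + 6*k + 7/4.
Key eq: (3)·f(k+1) = (1)·f(k) + (k**3 + 11*k**2/2 + 6*k + 7/4).
Degrees (0,0,3) ⇒ d ≤ 3.
Solving with deg f ≤ 3: f(k) = (k + 2)*(2*k**2 - 2*k + 1)/4.
R(k) = B(k−1)·f(k)/C(k) = (k + 2)*(2*k**2 - 2*k + 1)/((2*k + 1)*(2*k**2 + 10*k + 7)); s_k = R·t_k = 3**k*(-2*k**3 - 2*k**2 + 3*k - 2).
Check: Δs_k = 3**k*(-4*k**3 - 22*k**2 - 24*k - 7). ✓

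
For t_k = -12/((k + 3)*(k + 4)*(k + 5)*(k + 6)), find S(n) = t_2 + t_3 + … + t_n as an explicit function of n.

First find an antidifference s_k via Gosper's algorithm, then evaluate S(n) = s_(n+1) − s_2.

S(n) = 2*(-n**3 - 15*n**2 - 74*n + 90)/(105*(n**3 + 15*n**2 + 74*n + 120))

r(k) = (k + 3)/(k + 7) after simplifying.
So A=k + 3 and B=k + 7, with C=1.
Need (k + 3)·f(k+1) − (k + 6)·f(k) = 1.
Bound: deg f ≤ 3.
A polynomial solution: f(k) = k*(k**2 + 12*k + 47)/180.
Then R = B(k−1)f/C = k*(k + 6)*(k**2 + 12*k + 47)/180, so s_k = R(k)·t_k = k*(-k**2 - 12*k - 47)/(15*(k + 3)*(k + 4)*(k + 5)).
Verify: -12/(k**4 + 18*k**3 + 119*k**2 + 342*k + 360) matches t_k.
Telescope: S(n) = s_(n+1) − s_(2) = (-n**3 - 15*n**2 - 74*n - 60)/(15*(n**3 + 15*n**2 + 74*n + 120)) − (-1/21) = 2*(-n**3 - 15*n**2 - 74*n + 90)/(105*(n**3 + 15*n**2 + 74*n + 120)).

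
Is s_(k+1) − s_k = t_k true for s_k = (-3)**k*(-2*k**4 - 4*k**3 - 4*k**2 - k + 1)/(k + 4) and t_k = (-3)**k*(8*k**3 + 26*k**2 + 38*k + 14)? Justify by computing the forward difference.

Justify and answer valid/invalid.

Invalid: residual (-3)**(k + 1)*(8*k**4 + 60*k**3 + 144*k**2 + 168*k + 55)/(k**2 + 9*k + 20) ≠ 0.

s_(k+1) = 3*(-3)**k*(2*k**4 + 12*k**3 + 28*k**2 + 29*k + 10)/(k + 5)
s_(k+1) − s_k = (-3)**k*(8*k**5 + 74*k**4 + 252*k**3 + 444*k**2 + 382*k + 115)/(k**2 + 9*k + 20)
(s_(k+1) − s_k) − t_k = (-3)**(k + 1)*(8*k**4 + 60*k**3 + 144*k**2 + 168*k + 55)/(k**2 + 9*k + 20)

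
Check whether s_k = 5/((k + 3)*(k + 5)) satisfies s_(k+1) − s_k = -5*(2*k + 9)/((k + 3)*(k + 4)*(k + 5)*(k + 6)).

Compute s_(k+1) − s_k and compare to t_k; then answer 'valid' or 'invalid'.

Valid — Δs_k = t_k.

s_(k+1) = 5/((k + 4)*(k + 6))
s_(k+1) − s_k = 5*(-2*k - 9)/(k**4 + 18*k**3 + 119*k**2 + 342*k + 360)
(s_(k+1) − s_k) − t_k = 0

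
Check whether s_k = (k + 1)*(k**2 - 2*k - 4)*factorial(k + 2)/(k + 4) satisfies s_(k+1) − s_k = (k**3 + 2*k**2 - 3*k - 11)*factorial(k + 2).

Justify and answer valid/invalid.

s_(k+1) = (k + 2)*(k**2 - 5)*factorial(k + 3)/(k + 5)
s_(k+1) − s_k = (k**5 + 8*k**4 + 17*k**3 - 10*k**2 - 96*k - 100)*factorial(k + 2)/((k + 4)*(k + 5))
(s_(k+1) − s_k) − t_k = -3*(k**4 + 6*k**3 + 4*k**2 - 21*k - 40)*factorial(k + 2)/((k + 4)*(k + 5))

Invalid: residual -3*(k**4 + 6*k**3 + 4*k**2 - 21*k - 40)*factorial(k + 2)/((k + 4)*(k + 5)) ≠ 0.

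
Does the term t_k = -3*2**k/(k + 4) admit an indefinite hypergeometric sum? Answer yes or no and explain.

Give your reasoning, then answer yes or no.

Ratio r(k) = 2*(k + 4)/(k + 5).
Normal form (A,B,C) = (2*k + 8, k + 5, 1).
Need (2*k + 8)·f(k+1) − (k + 4)·f(k) = 1.
deg f ≤ -1 (via 1,1,0).
d = -1 < 0 ⇒ no nonzero polynomial f; not summable.

No — key equation has no polynomial f.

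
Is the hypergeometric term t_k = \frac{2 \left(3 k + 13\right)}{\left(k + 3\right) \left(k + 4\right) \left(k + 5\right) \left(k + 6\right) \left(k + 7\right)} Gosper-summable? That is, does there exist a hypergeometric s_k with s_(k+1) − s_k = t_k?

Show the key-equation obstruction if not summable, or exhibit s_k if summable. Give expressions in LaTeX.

r(k) = (k + 3)*(3*k + 16)/((k + 8)*(3*k + 13)) after simplifying.
Take A(k)=k + 3, B(k)=k + 8, C(k)=k + 13/3.
Need (k + 3)·f(k+1) − (k + 7)·f(k) = k + 13/3.
deg f ≤ 4 (via 1,1,1).
Match coefficients ⇒ f(k) = k*(k + 4)*(k**2 + 14*k + 63)/270.
Get s_k = R·t_k = k*(k**2 + 14*k + 63)/(45*(k**3 + 14*k**2 + 63*k + 90)) with R(k) = B(k−1)f(k)/C(k) = k*(k + 4)*(k + 7)*(k**2 + 14*k + 63)/(90*(3*k + 13)).
Δs = 2*(3*k + 13)/(k**5 + 25*k**4 + 245*k**3 + 1175*k**2 + 2754*k + 2520), as required.

Yes. s_k = \frac{k \left(k^{2} + 14 k + 63\right)}{45 \left(k^{3} + 14 k^{2} + 63 k + 90\right)}.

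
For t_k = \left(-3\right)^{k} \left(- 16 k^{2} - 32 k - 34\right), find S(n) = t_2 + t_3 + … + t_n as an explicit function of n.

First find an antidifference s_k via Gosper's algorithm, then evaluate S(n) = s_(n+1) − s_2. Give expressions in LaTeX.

r(k) = 3*(-8*k**2 - 32*k - 41)/(8*k**2 + 16*k + 17) after simplifying.
Factor: A=-3; B=1; C=k**2 + 2*k + 17/8.
f must satisfy (-3)·f(k+1) − (1)·f(k) = k**2 + 2*k + 17/8.
d = 2 from the (0,0,2) case.
Solving with deg f ≤ 2: f(k) = -(2*k**2 + k + 2)/8.
Get s_k = R·t_k = 2*(-3)**k*(2*k**2 + k + 2) with R(k) = B(k−1)f(k)/C(k) = -(2*k**2 + k + 2)/(8*k**2 + 16*k + 17).
s_(k+1) − s_k = (-3)**k*(-16*k**2 - 32*k - 34) = t_k.
Σ_(k=2)^n t_k = s_(n+1) − s_(2) = ((-3)**(n + 1)*(4*n**2 + 10*n + 10)) − (216), i.e. -12*(-3)**n*n**2 - 30*(-3)**n*n - 30*(-3)**n - 216.

S(n) = - 12 \left(-3\right)^{n} n^{2} - 30 \left(-3\right)^{n} n - 30 \left(-3\right)^{n} - 216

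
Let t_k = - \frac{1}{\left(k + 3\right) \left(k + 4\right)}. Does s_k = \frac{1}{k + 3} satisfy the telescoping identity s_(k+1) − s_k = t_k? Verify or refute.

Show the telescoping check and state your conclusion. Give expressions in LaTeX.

s_(k+1) = 1/(k + 4)
s_(k+1) − s_k = -1/((k + 3)*(k + 4))
(s_(k+1) − s_k) − t_k = 0

valid (s_(k+1) − s_k reduces to t_k)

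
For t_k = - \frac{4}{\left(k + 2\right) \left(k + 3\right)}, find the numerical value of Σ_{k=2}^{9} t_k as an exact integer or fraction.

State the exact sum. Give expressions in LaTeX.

Step 1: r(k) = (k + 2)/(k + 4).
Take A(k)=k + 2, B(k)=k + 4, C(k)=1.
Need (k + 2)·f(k+1) − (k + 3)·f(k) = 1.
Degrees (1,1,0) ⇒ d ≤ 1.
A polynomial solution: f(k) = k/2.
So s_k = (B(k−1)f/C)·t_k = (k*(k + 3)/2)·t_k = -2*k/(k + 2).
s_(k+1) − s_k = -4/(k**2 + 5*k + 6) = t_k.
Telescoping: Σ = s_(10) − s_(2) = -5/3 − (-1) = -2/3.

Σ = -2/3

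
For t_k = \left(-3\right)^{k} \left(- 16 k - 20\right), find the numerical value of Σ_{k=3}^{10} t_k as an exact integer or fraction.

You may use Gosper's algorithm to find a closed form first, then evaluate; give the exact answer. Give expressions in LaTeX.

Σ = -8148384

r(k) = 3*(-4*k - 9)/(4*k + 5) after simplifying.
Take A(k)=-3, B(k)=1, C(k)=k + 5/4.
Set up (-3)·f(k+1) − (1)·f(k) − (k + 5/4) = 0.
Bound: deg f ≤ 1.
Coefficient equations give f(k) = -(2*k + 1)/8.
R(k) = B(k−1)·f(k)/C(k) = -(2*k + 1)/(2*(4*k + 5)); s_k = R·t_k = (-3)**k*(4*k + 2).
Δs = (-3)**k*(-16*k - 20), as required.
Σ_(k=3)^(10) t_k = s_(11) − s_(3) = -8148762 − (-378) = -8148384.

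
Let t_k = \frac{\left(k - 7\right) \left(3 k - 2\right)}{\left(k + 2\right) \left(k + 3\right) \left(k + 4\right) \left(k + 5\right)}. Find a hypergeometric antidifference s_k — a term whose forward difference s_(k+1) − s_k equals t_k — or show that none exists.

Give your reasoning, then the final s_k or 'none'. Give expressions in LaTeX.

Step 1: r(k) = (k - 6)*(k + 2)*(3*k + 1)/((k - 7)*(k + 6)*(3*k - 2)).
Normal form (A,B,C) = (k + 2, k + 6, k**2 - 23*k/3 + 14/3).
Solve (k + 2)·f(k+1) − (k + 5)·f(k) = k**2 - 23*k/3 + 14/3.
d = 3 from the (1,1,2) case.
A polynomial solution: f(k) = k*(k**2 - 9*k + 50)/18.
R(k) = B(k−1)·f(k)/C(k) = k*(k + 5)*(k**2 - 9*k + 50)/(6*(k - 7)*(3*k - 2)); s_k = R·t_k = k*(k**2 - 9*k + 50)/(6*(k**3 + 9*k**2 + 26*k + 24)).
s_(k+1) − s_k = (3*k**2 - 23*k + 14)/(k**4 + 14*k**3 + 71*k**2 + 154*k + 120) = t_k.

s_k = \frac{k \left(k^{2} - 9 k + 50\right)}{6 \left(k^{3} + 9 k^{2} + 26 k + 24\right)}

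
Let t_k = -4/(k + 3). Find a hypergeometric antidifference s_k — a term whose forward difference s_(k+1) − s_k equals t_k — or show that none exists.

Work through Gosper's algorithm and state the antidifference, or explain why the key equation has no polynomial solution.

Ratio r(k) = (k + 3)/(k + 4).
So A=k + 3 and B=k + 4, with C=1.
Need (k + 3)·f(k+1) − (k + 3)·f(k) = 1.
Degrees (1,1,0) ⇒ d ≤ 0.
Write f(k) = c0. Then LHS − RHS = -1, requiring -1 = 0: contradictory. No certificate.

none (Gosper's algorithm certifies no s_k)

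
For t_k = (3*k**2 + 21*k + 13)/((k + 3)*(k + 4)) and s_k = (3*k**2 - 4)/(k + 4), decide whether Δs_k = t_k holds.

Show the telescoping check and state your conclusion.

Invalid: residual (-21*k - 17)/(k**3 + 12*k**2 + 47*k + 60) ≠ 0.

s_(k+1) = (3*(k + 1)**2 - 4)/(k + 5)
s_(k+1) − s_k = (3*k**2 + 27*k + 16)/(k**2 + 9*k + 20)
(s_(k+1) − s_k) − t_k = (-21*k - 17)/(k**3 + 12*k**2 + 47*k + 60)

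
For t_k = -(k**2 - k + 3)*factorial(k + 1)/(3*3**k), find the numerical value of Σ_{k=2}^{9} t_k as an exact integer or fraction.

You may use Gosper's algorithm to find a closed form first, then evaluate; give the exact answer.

r(k) = (k + 2)*(-k + (k + 1)**2 + 2)/(3*(k**2 - k + 3)) after simplifying.
Take A(k)=k/3 + 2/3, B(k)=1, C(k)=k**2 - k + 3.
Key eq: (k/3 + 2/3)·f(k+1) = (1)·f(k) + (k**2 - k + 3).
Degrees (1,0,2) ⇒ d ≤ 1.
Solve for f: f(k) = 3*(k - 1) (degree 1 ≤ 1).
Certificate R = B(k−1)f/C = 3*(k - 1)/(k**2 - k + 3) gives s_k = -(k - 1)*factorial(k + 1)/3**k.
s_(k+1) − s_k = -(k**2 - k + 3)*factorial(k + 1)/(3*3**k) = t_k.
Evaluate s at k=10 and k=2: -492800/81 and -2/3; difference -492746/81.

Σ = -492746/81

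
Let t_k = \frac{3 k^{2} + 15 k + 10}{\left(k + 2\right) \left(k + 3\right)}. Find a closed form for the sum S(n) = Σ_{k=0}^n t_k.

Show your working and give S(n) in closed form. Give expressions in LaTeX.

S(n) = \frac{3 n^{2} + 8 n + 5}{n + 3}

Compute t_(k+1)/t_k: get (k + 2)*(15*k + 3*(k + 1)**2 + 25)/((k + 4)*(3*k**2 + 15*k + 10)).
A = k + 2, B = k + 4, C = k**2 + 5*k + 10/3.
Set up (k + 2)·f(k+1) − (k + 3)·f(k) − (k**2 + 5*k + 10/3) = 0.
d = 2 from the (1,1,2) case.
A polynomial solution: f(k) = k*(3*k + 2)/3.
Certificate R = B(k−1)f/C = k*(k + 3)*(3*k + 2)/(3*k**2 + 15*k + 10) gives s_k = k*(3*k + 2)/(k + 2).
Verify: (3*k**2 + 15*k + 10)/(k**2 + 5*k + 6) matches t_k.
Σ_(k=0)^n t_k = s_(n+1) − s_(0) = ((3*n**2 + 8*n + 5)/(n + 3)) − (0), i.e. (3*n**2 + 8*n + 5)/(n + 3).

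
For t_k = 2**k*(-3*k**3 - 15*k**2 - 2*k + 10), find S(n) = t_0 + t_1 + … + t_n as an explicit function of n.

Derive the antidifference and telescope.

S(n) = -6*2**n*n**3 - 12*2**n*n**2 + 2*2**n*n + 12*2**n - 2

The ratio is 2*(3*k**3 + 24*k**2 + 41*k + 10)/(3*k**3 + 15*k**2 + 2*k - 10).
So A=2 and B=1, with C=k**3 + 5*k**2 + 2*k/3 - 10/3.
Need (2)·f(k+1) − (1)·f(k) = k**3 + 5*k**2 + 2*k/3 - 10/3.
From deg A=0, deg B=0, deg C=3: d=3.
Match coefficients ⇒ f(k) = (3*k**3 - 3*k**2 - 4*k - 2)/3.
So s_k = (B(k−1)f/C)·t_k = ((3*k**3 - 3*k**2 - 4*k - 2)/((k + 1)*(3*k**2 + 12*k - 10)))·t_k = 2**k*(-3*k**3 + 3*k**2 + 4*k + 2).
Check: Δs_k = 2**k*(-3*k**3 - 15*k**2 - 2*k + 10). ✓
Telescope: S(n) = s_(n+1) − s_(0) = 2**(n + 1)*(-3*n**3 - 6*n**2 + n + 6) − (2) = -6*2**n*n**3 - 12*2**n*n**2 + 2*2**n*n + 12*2**n - 2.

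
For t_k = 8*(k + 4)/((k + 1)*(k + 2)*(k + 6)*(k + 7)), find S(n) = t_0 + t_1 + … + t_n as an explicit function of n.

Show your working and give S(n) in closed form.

S(n) = 2*(n**2 + 9*n + 8)/(3*(n**2 + 9*n + 14))

Ratio r(k) = (k + 1)*(k + 5)*(k + 6)/((k + 3)*(k + 4)*(k + 8)).
Gosper form: A/B · C(k+1)/C(k) with A=k + 1, B=k + 8, C=k**4 + 16*k**3 + 95*k**2 + 248*k + 240.
f must satisfy (k + 1)·f(k+1) − (k + 7)·f(k) = k**4 + 16*k**3 + 95*k**2 + 248*k + 240.
Degrees (1,1,4) ⇒ d ≤ 6.
Match coefficients ⇒ f(k) = k*(k + 2)*(k + 3)*(k + 4)*(k + 5)*(k + 7)/12.
Certificate R = B(k−1)f/C = k*(k + 2)*(k + 7)**2/(12*(k + 4)) gives s_k = 2*k*(k + 7)/(3*(k**2 + 7*k + 6)).
Δs = 8*(k + 4)/(k**4 + 16*k**3 + 83*k**2 + 152*k + 84), as required.
Σ_(k=0)^n t_k = s_(n+1) − s_(0) = (2*(n**2 + 9*n + 8)/(3*(n**2 + 9*n + 14))) − (0), i.e. 2*(n**2 + 9*n + 8)/(3*(n**2 + 9*n + 14)).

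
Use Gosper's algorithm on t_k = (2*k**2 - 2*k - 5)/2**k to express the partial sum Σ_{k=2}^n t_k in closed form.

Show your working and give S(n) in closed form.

Compute t_(k+1)/t_k: get (k**2 + k - 5/2)/(2*k**2 - 2*k - 5).
A = 1/2, B = 1, C = k**2 - k - 5/2.
Set up (1/2)·f(k+1) − (1)·f(k) − (k**2 - k - 5/2) = 0.
deg f ≤ 2 (via 0,0,2).
Solving with deg f ≤ 2: f(k) = -2*k**2 - 2*k + 1.
So s_k = (B(k−1)f/C)·t_k = (-2*(2*k**2 + 2*k - 1)/(2*k**2 - 2*k - 5))·t_k = 2*(-2*k**2 - 2*k + 1)/2**k.
s_(k+1) − s_k = (2*k**2 - 2*k - 5)/2**k = t_k.
Telescope: S(n) = s_(n+1) − s_(2) = (-2*n**2 - 6*n - 3)/2**n − (-11/2) = 2**(-n - 1)*(11*2**n - 4*n**2 - 12*n - 6).

S(n) = 2**(-n - 1)*(11*2**n - 4*n**2 - 12*n - 6)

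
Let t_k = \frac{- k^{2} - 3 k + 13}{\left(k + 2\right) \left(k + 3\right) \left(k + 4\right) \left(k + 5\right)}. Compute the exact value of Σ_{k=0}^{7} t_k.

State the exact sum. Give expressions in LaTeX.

t_(k+1)/t_k = (k + 2)*(3*k + (k + 1)**2 - 10)/((k + 6)*(k**2 + 3*k - 13)).
Gosper form: A/B · C(k+1)/C(k) with A=k + 2, B=k + 6, C=k**2 + 3*k - 13.
Set up (k + 2)·f(k+1) − (k + 5)·f(k) − (k**2 + 3*k - 13) = 0.
d = 3 from the (1,1,2) case.
Match coefficients ⇒ f(k) = -k*(k**2 + 33*k + 122)/24.
Certificate R = B(k−1)f/C = -k*(k + 5)*(k**2 + 33*k + 122)/(24*(k**2 + 3*k - 13)) gives s_k = k*(k**2 + 33*k + 122)/(24*(k + 2)*(k + 3)*(k + 4)).
Check: Δs_k = (-k**2 - 3*k + 13)/(k**4 + 14*k**3 + 71*k**2 + 154*k + 120). ✓
Sum = s_(8) − s_(0); s_(8) = 5/44, s_(0) = 0 ⇒ 5/44.

Σ = 5/44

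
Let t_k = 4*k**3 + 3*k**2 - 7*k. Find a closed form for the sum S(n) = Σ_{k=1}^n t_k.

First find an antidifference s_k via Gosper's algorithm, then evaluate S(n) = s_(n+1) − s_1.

S(n) = n*(n**3 + 3*n**2 - n - 3)

Step 1: r(k) = (4*k**2 + 15*k + 11)/(4*k**2 + 3*k - 7).
So A=1 and B=1, with C=k**3 + 3*k**2/4 - 7*k/4.
Need (1)·f(k+1) − (1)·f(k) = k**3 + 3*k**2/4 - 7*k/4.
Bound: deg f ≤ 4.
Coefficient equations give f(k) = k*(k - 2)*(k - 1)*(k + 2)/4.
So s_k = (B(k−1)f/C)·t_k = ((k - 2)*(k + 2)/(4*k + 7))·t_k = k*(k**3 - k**2 - 4*k + 4).
Check: Δs_k = k*(4*k**2 + 3*k - 7). ✓
Evaluate: s_(n+1) = n*(n**3 + 3*n**2 - n - 3); subtract s_(1) = 0 ⇒ S(n) = n*(n**3 + 3*n**2 - n - 3).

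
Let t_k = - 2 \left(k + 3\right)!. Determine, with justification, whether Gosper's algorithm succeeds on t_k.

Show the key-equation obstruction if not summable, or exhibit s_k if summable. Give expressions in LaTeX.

No; the degree bound rules out any f.

Compute t_(k+1)/t_k: get k + 4.
Take A(k)=k + 4, B(k)=1, C(k)=1.
Set up (k + 4)·f(k+1) − (1)·f(k) − (1) = 0.
Bound: deg f ≤ -1.
Negative degree bound (-1): no f exists, t_k not Gosper-summable.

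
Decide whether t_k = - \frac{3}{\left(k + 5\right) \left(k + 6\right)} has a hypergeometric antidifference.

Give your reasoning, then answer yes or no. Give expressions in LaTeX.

Yes. s_k = - \frac{3 k}{5 k + 25}.

t_(k+1)/t_k = (k + 5)/(k + 7).
So A=k + 5 and B=k + 7, with C=1.
Key eq: (k + 5)·f(k+1) = (k + 6)·f(k) + (1).
d = 1 from the (1,1,0) case.
A polynomial solution: f(k) = k/5.
Then R = B(k−1)f/C = k*(k + 6)/5, so s_k = R(k)·t_k = -3*k/(5*k + 25).
Verify: -3/(k**2 + 11*k + 30) matches t_k.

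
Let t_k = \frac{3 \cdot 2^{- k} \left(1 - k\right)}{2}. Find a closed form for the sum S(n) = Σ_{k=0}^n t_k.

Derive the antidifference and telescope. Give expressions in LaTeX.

Compute t_(k+1)/t_k: get k/(2*(k - 1)).
Take A(k)=1/2, B(k)=1, C(k)=k - 1.
Solve (1/2)·f(k+1) − (1)·f(k) = k - 1.
Bound: deg f ≤ 1.
Match coefficients ⇒ f(k) = -2*k.
So s_k = (B(k−1)f/C)·t_k = (-2*k/(k - 1))·t_k = 3*k/2**k.
s_(k+1) − s_k = 3*(1 - k)/(2*2**k) = t_k.
s_(n+1) = 3*2**(-n - 1)*(n + 1) and s_(0) = 0, so S(n) = 3*2**(-n - 1)*(n + 1).

S(n) = 3 \cdot 2^{- n - 1} \left(n + 1\right)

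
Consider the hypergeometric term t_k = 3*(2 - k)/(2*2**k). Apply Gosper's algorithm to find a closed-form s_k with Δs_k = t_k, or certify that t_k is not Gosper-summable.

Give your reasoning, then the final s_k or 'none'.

t_(k+1)/t_k = (k - 1)/(2*(k - 2)).
Factor: A=1/2; B=1; C=k - 2.
f must satisfy (1/2)·f(k+1) − (1)·f(k) = k - 2.
d = 1 from the (0,0,1) case.
A polynomial solution: f(k) = -2*(k - 1).
Get s_k = R·t_k = 3*(k - 1)/2**k with R(k) = B(k−1)f(k)/C(k) = -2*(k - 1)/(k - 2).
Δs = 3*(2 - k)/(2*2**k), as required.

s_k = 3*(k - 1)/2**k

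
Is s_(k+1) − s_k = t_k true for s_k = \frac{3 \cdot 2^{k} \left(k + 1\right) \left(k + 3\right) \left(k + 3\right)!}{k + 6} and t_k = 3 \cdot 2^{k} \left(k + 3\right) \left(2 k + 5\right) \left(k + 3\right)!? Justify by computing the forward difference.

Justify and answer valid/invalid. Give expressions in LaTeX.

Invalid: residual - \frac{9 \cdot 2^{k} \left(2 k^{3} + 23 k^{2} + 80 k + 89\right) \left(k + 3\right)!}{\left(k + 6\right) \left(k + 7\right)} ≠ 0.

s_(k+1) = 6*2**k*(k + 2)*(k + 4)*factorial(k + 4)/(k + 7)
s_(k+1) − s_k = 3*2**k*(2*k**4 + 31*k**3 + 173*k**2 + 417*k + 363)*factorial(k + 3)/((k + 6)*(k + 7))
(s_(k+1) − s_k) − t_k = -9*2**k*(2*k**3 + 23*k**2 + 80*k + 89)*factorial(k + 3)/((k + 6)*(k + 7))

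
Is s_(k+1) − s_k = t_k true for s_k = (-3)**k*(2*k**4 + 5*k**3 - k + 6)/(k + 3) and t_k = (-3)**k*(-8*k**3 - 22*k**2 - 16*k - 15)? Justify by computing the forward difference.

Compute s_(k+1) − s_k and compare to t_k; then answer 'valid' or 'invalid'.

Invalid: residual (-3)**k*(8*k**4 + 48*k**3 + 83*k**2 + 61*k + 48)/(k**2 + 7*k + 12) ≠ 0.

s_(k+1) = (-3)**(k + 1)*(-k + 2*(k + 1)**4 + 5*(k + 1)**3 + 5)/(k + 4)
s_(k+1) − s_k = (-3)**k*(-8*k**5 - 70*k**4 - 218*k**3 - 308*k**2 - 236*k - 132)/(k**2 + 7*k + 12)
(s_(k+1) − s_k) − t_k = (-3)**k*(8*k**4 + 48*k**3 + 83*k**2 + 61*k + 48)/(k**2 + 7*k + 12)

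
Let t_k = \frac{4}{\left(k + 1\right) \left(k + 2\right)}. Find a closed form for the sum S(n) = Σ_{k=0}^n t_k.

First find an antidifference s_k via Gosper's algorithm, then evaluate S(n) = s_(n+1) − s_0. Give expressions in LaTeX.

Step 1: r(k) = (k + 1)/(k + 3).
A = k + 1, B = k + 3, C = 1.
f must satisfy (k + 1)·f(k+1) − (k + 2)·f(k) = 1.
Degrees (1,1,0) ⇒ d ≤ 1.
Match coefficients ⇒ f(k) = k.
So s_k = (B(k−1)f/C)·t_k = (k*(k + 2))·t_k = 4*k/(k + 1).
Check: Δs_k = 4/(k**2 + 3*k + 2). ✓
Telescope: S(n) = s_(n+1) − s_(0) = 4*(n + 1)/(n + 2) − (0) = 4*(n + 1)/(n + 2).

S(n) = \frac{4 \left(n + 1\right)}{n + 2}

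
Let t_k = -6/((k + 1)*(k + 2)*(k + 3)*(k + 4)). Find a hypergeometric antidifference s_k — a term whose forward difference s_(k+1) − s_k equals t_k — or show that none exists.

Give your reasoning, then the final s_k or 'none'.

s_k = k*(-k**2 - 6*k - 11)/(3*(k + 1)*(k + 2)*(k + 3))

Compute t_(k+1)/t_k: get (k + 1)/(k + 5).
Gosper form: A/B · C(k+1)/C(k) with A=k + 1, B=k + 5, C=1.
Need (k + 1)·f(k+1) − (k + 4)·f(k) = 1.
From deg A=1, deg B=1, deg C=0: d=3.
A polynomial solution: f(k) = k*(k**2 + 6*k + 11)/18.
Then R = B(k−1)f/C = k*(k + 4)*(k**2 + 6*k + 11)/18, so s_k = R(k)·t_k = k*(-k**2 - 6*k - 11)/(3*(k + 1)*(k + 2)*(k + 3)).
Check: Δs_k = -6/(k**4 + 10*k**3 + 35*k**2 + 50*k + 24). ✓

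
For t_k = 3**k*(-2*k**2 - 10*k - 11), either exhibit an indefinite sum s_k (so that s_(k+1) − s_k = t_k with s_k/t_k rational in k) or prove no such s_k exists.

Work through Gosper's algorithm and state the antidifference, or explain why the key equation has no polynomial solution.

Compute t_(k+1)/t_k: get 3*(2*k**2 + 14*k + 23)/(2*k**2 + 10*k + 11).
A = 3, B = 1, C = k**2 + 5*k + 11/2.
Set up (3)·f(k+1) − (1)·f(k) − (k**2 + 5*k + 11/2) = 0.
Degrees (0,0,2) ⇒ d ≤ 2.
Solve for f: f(k) = (k + 1)**2/2 (degree 2 ≤ 2).
Certificate R = B(k−1)f/C = (k + 1)**2/(2*k**2 + 10*k + 11) gives s_k = 3**k*(-k**2 - 2*k - 1).
Verify: 3**k*(-2*k**2 - 10*k - 11) matches t_k.

s_k = 3**k*(-k**2 - 2*k - 1)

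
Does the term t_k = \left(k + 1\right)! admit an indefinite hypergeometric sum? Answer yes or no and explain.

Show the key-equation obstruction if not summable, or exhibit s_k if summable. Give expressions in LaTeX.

No — negative degree bound, so no certificate f.

Compute t_(k+1)/t_k: get k + 2.
Factor: A=k + 2; B=1; C=1.
Solve (k + 2)·f(k+1) − (1)·f(k) = 1.
From deg A=1, deg B=0, deg C=0: d=-1.
deg f ≤ -1 is impossible — no certificate.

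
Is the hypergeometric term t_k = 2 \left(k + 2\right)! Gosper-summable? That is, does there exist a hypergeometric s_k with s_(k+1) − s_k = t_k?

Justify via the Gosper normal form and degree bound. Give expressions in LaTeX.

The ratio is k + 3.
So A=k + 3 and B=1, with C=1.
Set up (k + 3)·f(k+1) − (1)·f(k) − (1) = 0.
From deg A=1, deg B=0, deg C=0: d=-1.
Negative degree bound (-1): no f exists, t_k not Gosper-summable.

No — t_k has no hypergeometric antidifference.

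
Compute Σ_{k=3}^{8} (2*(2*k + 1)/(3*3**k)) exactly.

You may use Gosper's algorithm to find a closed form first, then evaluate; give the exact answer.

Compute t_(k+1)/t_k: get (2*k + 3)/(3*(2*k + 1)).
Gosper form: A/B · C(k+1)/C(k) with A=1/3, B=1, C=k + 1/2.
f must satisfy (1/3)·f(k+1) − (1)·f(k) = k + 1/2.
Bound: deg f ≤ 1.
Coefficient equations give f(k) = -3*(k + 1)/2.
Certificate R = B(k−1)f/C = -3*(k + 1)/(2*k + 1) gives s_k = 2*(-k - 1)/3**k.
Check: Δs_k = 2*(2*k + 1)/(3*3**k). ✓
Σ_(k=3)^(8) t_k = s_(9) − s_(3) = -20/19683 − (-8/27) = 5812/19683.

Σ = 5812/19683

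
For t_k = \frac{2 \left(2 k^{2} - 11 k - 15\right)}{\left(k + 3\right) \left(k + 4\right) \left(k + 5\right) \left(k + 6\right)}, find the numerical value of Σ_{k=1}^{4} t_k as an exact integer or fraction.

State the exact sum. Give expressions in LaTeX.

Σ = -11/90

The ratio is (k + 3)*(11*k - 2*(k + 1)**2 + 26)/((k + 7)*(-2*k**2 + 11*k + 15)).
So A=k + 3 and B=k + 7, with C=k**2 - 11*k/2 - 15/2.
Need (k + 3)·f(k+1) − (k + 6)·f(k) = k**2 - 11*k/2 - 15/2.
Degrees (1,1,2) ⇒ d ≤ 3.
Coefficient equations give f(k) = -k*(k**2 + 92*k + 107)/80.
Certificate R = B(k−1)f/C = -k*(k + 6)*(k**2 + 92*k + 107)/(40*(2*k**2 - 11*k - 15)) gives s_k = k*(-k**2 - 92*k - 107)/(20*(k + 3)*(k + 4)*(k + 5)).
Verify: 2*(2*k**2 - 11*k - 15)/(k**4 + 18*k**3 + 119*k**2 + 342*k + 360) matches t_k.
Evaluate s at k=5 and k=1: -37/180 and -1/12; difference -11/90.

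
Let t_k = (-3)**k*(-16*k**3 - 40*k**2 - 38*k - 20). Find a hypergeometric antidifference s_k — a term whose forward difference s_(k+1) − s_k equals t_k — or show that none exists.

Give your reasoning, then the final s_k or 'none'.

t_(k+1)/t_k = 3*(-8*k**3 - 44*k**2 - 83*k - 57)/(8*k**3 + 20*k**2 + 19*k + 10).
Gosper form: A/B · C(k+1)/C(k) with A=-3, B=1, C=k**3 + 5*k**2/2 + 19*k/8 + 5/4.
Set up (-3)·f(k+1) − (1)·f(k) − (k**3 + 5*k**2/2 + 19*k/8 + 5/4) = 0.
Degrees (0,0,3) ⇒ d ≤ 3.
Solve for f: f(k) = -(k + 1)*(4*k**2 - 3*k + 2)/16 (degree 3 ≤ 3).
Certificate R = B(k−1)f/C = -(k + 1)*(4*k**2 - 3*k + 2)/(2*(8*k**3 + 20*k**2 + 19*k + 10)) gives s_k = (-3)**k*(4*k**3 + k**2 - k + 2).
Verify: (-3)**k*(-16*k**3 - 40*k**2 - 38*k - 20) matches t_k.

s_k = (-3)**k*(4*k**3 + k**2 - k + 2)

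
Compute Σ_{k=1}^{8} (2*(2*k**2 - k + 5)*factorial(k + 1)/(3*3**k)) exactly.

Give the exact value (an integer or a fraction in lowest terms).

Ratio r(k) = (k + 2)*(-k + 2*(k + 1)**2 + 4)/(3*(2*k**2 - k + 5)).
A = k/3 + 2/3, B = 1, C = k**2 - k/2 + 5/2.
f must satisfy (k/3 + 2/3)·f(k+1) − (1)·f(k) = k**2 - k/2 + 5/2.
d = 1 from the (1,0,2) case.
Coefficient equations give f(k) = 3*(2*k - 1)/2.
Get s_k = R·t_k = 2*(2*k - 1)*factorial(k + 1)/3**k with R(k) = B(k−1)f(k)/C(k) = 3*(2*k - 1)/(2*k**2 - k + 5).
Verify: 2*(2*k**2 - k + 5)*factorial(k + 1)/(3*3**k) matches t_k.
Evaluate s at k=9 and k=1: 1523200/243 and 4/3; difference 1522876/243.

Σ = 1522876/243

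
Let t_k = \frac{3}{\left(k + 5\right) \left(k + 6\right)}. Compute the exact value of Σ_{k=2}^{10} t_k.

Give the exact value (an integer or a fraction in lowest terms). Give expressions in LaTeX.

Σ = 27/112

The ratio is (k + 5)/(k + 7).
Take A(k)=k + 5, B(k)=k + 7, C(k)=1.
Set up (k + 5)·f(k+1) − (k + 6)·f(k) − (1) = 0.
d = 1 from the (1,1,0) case.
Solving with deg f ≤ 1: f(k) = k/5.
Then R = B(k−1)f/C = k*(k + 6)/5, so s_k = R(k)·t_k = 3*k/(5*(k + 5)).
s_(k+1) − s_k = 3/(k**2 + 11*k + 30) = t_k.
Telescoping: Σ = s_(11) − s_(2) = 33/80 − (6/35) = 27/112.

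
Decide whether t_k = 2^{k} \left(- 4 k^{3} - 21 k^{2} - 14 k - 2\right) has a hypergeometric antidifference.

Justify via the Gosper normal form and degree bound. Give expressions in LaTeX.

Yes. s_k = 2^{k} \left(- 4 k^{3} + 3 k^{2} - 2 k + 4\right).

r(k) = 2*(4*k**3 + 33*k**2 + 68*k + 41)/(4*k**3 + 21*k**2 + 14*k + 2) after simplifying.
Gosper form: A/B · C(k+1)/C(k) with A=2, B=1, C=k**3 + 21*k**2/4 + 7*k/2 + 1/2.
f must satisfy (2)·f(k+1) − (1)·f(k) = k**3 + 21*k**2/4 + 7*k/2 + 1/2.
d = 3 from the (0,0,3) case.
Solve for f: f(k) = (4*k**3 - 3*k**2 + 2*k - 4)/4 (degree 3 ≤ 3).
R(k) = B(k−1)·f(k)/C(k) = (4*k**3 - 3*k**2 + 2*k - 4)/(4*k**3 + 21*k**2 + 14*k + 2); s_k = R·t_k = 2**k*(-4*k**3 + 3*k**2 - 2*k + 4).
Δs = 2**k*(-4*k**3 - 21*k**2 - 14*k - 2), as required.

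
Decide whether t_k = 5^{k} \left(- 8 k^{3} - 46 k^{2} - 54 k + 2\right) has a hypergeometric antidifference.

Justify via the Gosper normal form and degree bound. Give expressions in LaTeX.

Step 1: r(k) = 5*(4*k**3 + 35*k**2 + 85*k + 53)/(4*k**3 + 23*k**2 + 27*k - 1).
A = 5, B = 1, C = k**3 + 23*k**2/4 + 27*k/4 - 1/4.
f must satisfy (5)·f(k+1) − (1)·f(k) = k**3 + 23*k**2/4 + 27*k/4 - 1/4.
Degrees (0,0,3) ⇒ d ≤ 3.
A polynomial solution: f(k) = (2*k**3 + 4*k**2 - 4*k - 3)/8.
Certificate R = B(k−1)f/C = (2*k**3 + 4*k**2 - 4*k - 3)/(2*(4*k**3 + 23*k**2 + 27*k - 1)) gives s_k = 5**k*(-2*k**3 - 4*k**2 + 4*k + 3).
Verify: 5**k*(-8*k**3 - 46*k**2 - 54*k + 2) matches t_k.

Yes. s_k = 5^{k} \left(- 2 k^{3} - 4 k^{2} + 4 k + 3\right).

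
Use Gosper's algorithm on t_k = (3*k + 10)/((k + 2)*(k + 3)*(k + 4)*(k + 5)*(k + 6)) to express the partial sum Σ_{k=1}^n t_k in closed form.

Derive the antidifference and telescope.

S(n) = n*(n**2 + 14*n + 63)/(90*(n**3 + 14*n**2 + 63*n + 90))

Step 1: r(k) = (k + 2)*(3*k + 13)/((k + 7)*(3*k + 10)).
A = k + 2, B = k + 7, C = k + 10/3.
Need (k + 2)·f(k+1) − (k + 6)·f(k) = k + 10/3.
From deg A=1, deg B=1, deg C=1: d=4.
Solving with deg f ≤ 4: f(k) = k*(k + 3)*(k**2 + 11*k + 38)/120.
R(k) = B(k−1)·f(k)/C(k) = k*(k + 3)*(k + 6)*(k**2 + 11*k + 38)/(40*(3*k + 10)); s_k = R·t_k = k*(k**2 + 11*k + 38)/(40*(k**3 + 11*k**2 + 38*k + 40)).
s_(k+1) − s_k = (3*k + 10)/(k**5 + 20*k**4 + 155*k**3 + 580*k**2 + 1044*k + 720) = t_k.
Evaluate: s_(n+1) = (n**3 + 14*n**2 + 63*n + 50)/(40*(n**3 + 14*n**2 + 63*n + 90)); subtract s_(1) = 1/72 ⇒ S(n) = n*(n**2 + 14*n + 63)/(90*(n**3 + 14*n**2 + 63*n + 90)).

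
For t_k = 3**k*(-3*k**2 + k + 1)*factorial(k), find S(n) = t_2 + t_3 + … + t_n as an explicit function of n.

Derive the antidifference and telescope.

Ratio r(k) = 3*(k + 1)*(k - 3*(k + 1)**2 + 2)/(-3*k**2 + k + 1).
So A=3*k + 3 and B=1, with C=k**2 - k/3 - 1/3.
Set up (3*k + 3)·f(k+1) − (1)·f(k) − (k**2 - k/3 - 1/3) = 0.
From deg A=1, deg B=0, deg C=2: d=1.
Coefficient equations give f(k) = (k - 2)/3.
Then R = B(k−1)f/C = (k - 2)/(3*k**2 - k - 1), so s_k = R(k)·t_k = -3**k*(k - 2)*factorial(k).
s_(k+1) − s_k = 3**k*(-3*k**2 + k + 1)*factorial(k) = t_k.
s_(n+1) = -3**(n + 1)*(n - 1)*factorial(n + 1) and s_(2) = 0, so S(n) = -3**(n + 1)*(n - 1)*factorial(n + 1).

S(n) = -3**(n + 1)*(n - 1)*factorial(n + 1)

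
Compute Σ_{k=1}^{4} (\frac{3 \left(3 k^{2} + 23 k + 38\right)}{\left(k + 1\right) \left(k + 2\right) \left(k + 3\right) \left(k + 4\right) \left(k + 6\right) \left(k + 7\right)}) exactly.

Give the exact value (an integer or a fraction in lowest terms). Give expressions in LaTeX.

r(k) = (k + 1)*(k + 6)*(23*k + 3*(k + 1)**2 + 61)/((k + 5)*(k + 8)*(3*k**2 + 23*k + 38)) after simplifying.
Normal form (A,B,C) = (k + 1, k + 8, k**3 + 38*k**2/3 + 51*k + 190/3).
Set up (k + 1)·f(k+1) − (k + 7)·f(k) − (k**3 + 38*k**2/3 + 51*k + 190/3) = 0.
d = 6 from the (1,1,3) case.
Coefficient equations give f(k) = k*(k + 2)*(k + 4)*(k + 5)*(k**2 + 10*k + 27)/54.
So s_k = (B(k−1)f/C)·t_k = (k*(k + 2)*(k + 4)*(k + 7)*(k**2 + 10*k + 27)/(18*(3*k**2 + 23*k + 38)))·t_k = k*(k**2 + 10*k + 27)/(6*(k**3 + 10*k**2 + 27*k + 18)).
Verify: 3*(3*k**2 + 23*k + 38)/(k**6 + 23*k**5 + 207*k**4 + 925*k**3 + 2144*k**2 + 2412*k + 1008) matches t_k.
Telescoping: Σ = s_(5) − s_(1) = 85/528 − (19/168) = 59/1232.

Σ = 59/1232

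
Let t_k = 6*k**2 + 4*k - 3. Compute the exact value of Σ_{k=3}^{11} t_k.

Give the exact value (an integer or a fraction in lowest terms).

Σ = 3231

Ratio r(k) = (6*k**2 + 16*k + 7)/(6*k**2 + 4*k - 3).
Take A(k)=1, B(k)=1, C(k)=k**2 + 2*k/3 - 1/2.
f must satisfy (1)·f(k+1) − (1)·f(k) = k**2 + 2*k/3 - 1/2.
d = 3 from the (0,0,2) case.
A polynomial solution: f(k) = k*(2*k**2 - k - 4)/6.
Certificate R = B(k−1)f/C = k*(2*k**2 - k - 4)/(6*k**2 + 4*k - 3) gives s_k = k*(2*k**2 - k - 4).
Check: Δs_k = 6*k**2 + 4*k - 3. ✓
Σ_(k=3)^(11) t_k = s_(12) − s_(3) = 3264 − (33) = 3231.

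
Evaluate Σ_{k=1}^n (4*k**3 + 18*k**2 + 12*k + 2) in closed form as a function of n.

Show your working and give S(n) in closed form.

Compute t_(k+1)/t_k: get (2*k**3 + 15*k**2 + 30*k + 18)/(2*k**3 + 9*k**2 + 6*k + 1).
Gosper form: A/B · C(k+1)/C(k) with A=1, B=1, C=k**3 + 9*k**2/2 + 3*k + 1/2.
Solve (1)·f(k+1) − (1)·f(k) = k**3 + 9*k**2/2 + 3*k + 1/2.
Bound: deg f ≤ 4.
A polynomial solution: f(k) = k*(k**3 + 4*k**2 - 2*k - 1)/4.
R(k) = B(k−1)·f(k)/C(k) = k*(k**3 + 4*k**2 - 2*k - 1)/(2*(2*k + 1)*(k**2 + 4*k + 1)); s_k = R·t_k = k*(k**3 + 4*k**2 - 2*k - 1).
Check: Δs_k = 4*k**3 + 18*k**2 + 12*k + 2. ✓
s_(n+1) = n**4 + 8*n**3 + 16*n**2 + 11*n + 2 and s_(1) = 2, so S(n) = n*(n**3 + 8*n**2 + 16*n + 11).

S(n) = n*(n**3 + 8*n**2 + 16*n + 11)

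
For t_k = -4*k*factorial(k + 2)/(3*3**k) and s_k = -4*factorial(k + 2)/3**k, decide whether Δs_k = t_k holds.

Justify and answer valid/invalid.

s_(k+1) = -4*factorial(k + 3)/(3*3**k)
s_(k+1) − s_k = -4*k*factorial(k + 2)/(3*3**k)
(s_(k+1) − s_k) − t_k = 0

valid; difference matches t_k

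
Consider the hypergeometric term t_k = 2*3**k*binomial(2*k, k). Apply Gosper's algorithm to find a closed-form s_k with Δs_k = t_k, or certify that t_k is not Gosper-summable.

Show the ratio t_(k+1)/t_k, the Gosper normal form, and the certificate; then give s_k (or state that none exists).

none — t_k is not Gosper-summable

Ratio r(k) = 6*(2*k + 1)/(k + 1).
Gosper form: A/B · C(k+1)/C(k) with A=12*k + 6, B=k + 1, C=1.
Solve (12*k + 6)·f(k+1) − (k)·f(k) = 1.
Degrees (1,1,0) ⇒ d ≤ -1.
d = -1 < 0 ⇒ no nonzero polynomial f; not summable.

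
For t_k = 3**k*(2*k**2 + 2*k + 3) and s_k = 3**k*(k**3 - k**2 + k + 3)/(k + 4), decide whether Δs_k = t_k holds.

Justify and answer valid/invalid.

s_(k+1) = 3**(k + 1)*(k + (k + 1)**3 - (k + 1)**2 + 4)/(k + 5)
s_(k+1) − s_k = 3**k*(2*k**4 + 14*k**3 + 34*k**2 + 28*k + 33)/(k**2 + 9*k + 20)
(s_(k+1) − s_k) − t_k = 3**(k + 1)*(-2*k**3 - 9*k**2 - 13*k - 9)/(k**2 + 9*k + 20)

Invalid: residual 3**(k + 1)*(-2*k**3 - 9*k**2 - 13*k - 9)/(k**2 + 9*k + 20) ≠ 0.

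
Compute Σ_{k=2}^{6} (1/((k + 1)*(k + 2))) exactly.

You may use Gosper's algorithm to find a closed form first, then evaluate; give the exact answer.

Σ = 5/24

Ratio r(k) = (k + 1)/(k + 3).
Normal form (A,B,C) = (k + 1, k + 3, 1).
Set up (k + 1)·f(k+1) − (k + 2)·f(k) − (1) = 0.
From deg A=1, deg B=1, deg C=0: d=1.
Solve for f: f(k) = k (degree 1 ≤ 1).
Certificate R = B(k−1)f/C = k*(k + 2) gives s_k = k/(k + 1).
Verify: 1/(k**2 + 3*k + 2) matches t_k.
Evaluate s at k=7 and k=2: 7/8 and 2/3; difference 5/24.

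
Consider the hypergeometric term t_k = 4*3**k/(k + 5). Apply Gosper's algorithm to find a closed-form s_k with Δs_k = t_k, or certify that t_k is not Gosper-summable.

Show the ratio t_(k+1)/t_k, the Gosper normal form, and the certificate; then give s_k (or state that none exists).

not Gosper-summable; s_k does not exist

Compute t_(k+1)/t_k: get 3*(k + 5)/(k + 6).
Normal form (A,B,C) = (3*k + 15, k + 6, 1).
f must satisfy (3*k + 15)·f(k+1) − (k + 5)·f(k) = 1.
Degrees (1,1,0) ⇒ d ≤ -1.
Negative degree bound (-1): no f exists, t_k not Gosper-summable.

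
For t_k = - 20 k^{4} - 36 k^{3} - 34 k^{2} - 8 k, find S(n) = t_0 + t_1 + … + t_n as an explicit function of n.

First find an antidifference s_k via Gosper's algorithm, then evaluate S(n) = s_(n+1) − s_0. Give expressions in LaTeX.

S(n) = n \left(- 4 n^{4} - 19 n^{3} - 36 n^{2} - 30 n - 9\right)

Step 1: r(k) = (10*k**4 + 58*k**3 + 131*k**2 + 132*k + 49)/(k*(10*k**3 + 18*k**2 + 17*k + 4)).
So A=1 and B=1, with C=k**4 + 9*k**3/5 + 17*k**2/10 + 2*k/5.
Need (1)·f(k+1) − (1)·f(k) = k**4 + 9*k**3/5 + 17*k**2/10 + 2*k/5.
From deg A=0, deg B=0, deg C=4: d=5.
Solve for f: f(k) = k*(k - 1)*(4*k - 1)*(k**2 + k + 1)/20 (degree 5 ≤ 5).
So s_k = (B(k−1)f/C)·t_k = ((k - 1)*(4*k - 1)*(k**2 + k + 1)/(2*(10*k**3 + 18*k**2 + 17*k + 4)))·t_k = k*(-4*k**4 + k**3 + 4*k - 1).
Δs = 2*k*(-10*k**3 - 18*k**2 - 17*k - 4), as required.
Telescope: S(n) = s_(n+1) − s_(0) = n*(-4*n**4 - 19*n**3 - 36*n**2 - 30*n - 9) − (0) = n*(-4*n**4 - 19*n**3 - 36*n**2 - 30*n - 9).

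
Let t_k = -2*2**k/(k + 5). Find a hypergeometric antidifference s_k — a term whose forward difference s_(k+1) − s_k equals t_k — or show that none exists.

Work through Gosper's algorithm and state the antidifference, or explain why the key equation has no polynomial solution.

none — t_k is not Gosper-summable

t_(k+1)/t_k = 2*(k + 5)/(k + 6).
So A=2*k + 10 and B=k + 6, with C=1.
Solve (2*k + 10)·f(k+1) − (k + 5)·f(k) = 1.
From deg A=1, deg B=1, deg C=0: d=-1.
Negative degree bound (-1): no f exists, t_k not Gosper-summable.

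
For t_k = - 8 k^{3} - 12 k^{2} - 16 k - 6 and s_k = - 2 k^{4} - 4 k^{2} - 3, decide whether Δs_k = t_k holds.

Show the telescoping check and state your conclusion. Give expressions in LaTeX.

s_(k+1) = -2*(k + 1)**4 - 4*(k + 1)**2 - 3
s_(k+1) − s_k = -8*k**3 - 12*k**2 - 16*k - 6
(s_(k+1) − s_k) − t_k = 0

valid; difference matches t_k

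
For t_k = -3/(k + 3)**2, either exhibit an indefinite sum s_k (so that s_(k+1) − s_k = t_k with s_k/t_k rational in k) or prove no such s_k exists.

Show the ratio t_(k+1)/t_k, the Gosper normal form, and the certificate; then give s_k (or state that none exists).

The ratio is (k + 3)**2/(k + 4)**2.
Take A(k)=k**2 + 6*k + 9, B(k)=k**2 + 8*k + 16, C(k)=1.
Key eq: (k**2 + 6*k + 9)·f(k+1) = (k**2 + 6*k + 9)·f(k) + (1).
Bound: deg f ≤ 0.
f = c0 ⇒ A·f(k+1) − B(k−1)·f(k) − C = -1. The system {-1 = 0} is inconsistent; no antidifference.

not Gosper-summable; s_k does not exist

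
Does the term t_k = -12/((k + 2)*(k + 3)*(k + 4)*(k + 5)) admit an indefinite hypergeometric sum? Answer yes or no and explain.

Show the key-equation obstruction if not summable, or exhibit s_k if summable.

Ratio r(k) = (k + 2)/(k + 6).
Take A(k)=k + 2, B(k)=k + 6, C(k)=1.
Need (k + 2)·f(k+1) − (k + 5)·f(k) = 1.
From deg A=1, deg B=1, deg C=0: d=3.
Coefficient equations give f(k) = k*(k**2 + 9*k + 26)/72.
Certificate R = B(k−1)f/C = k*(k + 5)*(k**2 + 9*k + 26)/72 gives s_k = k*(-k**2 - 9*k - 26)/(6*(k + 2)*(k + 3)*(k + 4)).
s_(k+1) − s_k = -12/(k**4 + 14*k**3 + 71*k**2 + 154*k + 120) = t_k.

Yes. s_k = k*(-k**2 - 9*k - 26)/(6*(k + 2)*(k + 3)*(k + 4)).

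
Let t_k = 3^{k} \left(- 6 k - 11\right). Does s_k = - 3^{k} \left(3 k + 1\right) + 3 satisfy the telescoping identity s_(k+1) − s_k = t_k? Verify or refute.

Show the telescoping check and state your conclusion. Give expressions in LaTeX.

s_(k+1) = -3*3**k*(3*k + 4) + 3
s_(k+1) − s_k = 3**k*(-6*k - 11)
(s_(k+1) − s_k) − t_k = 0

valid; difference matches t_k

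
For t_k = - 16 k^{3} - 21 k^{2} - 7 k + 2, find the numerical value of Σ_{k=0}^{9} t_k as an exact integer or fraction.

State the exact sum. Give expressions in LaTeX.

r(k) = (16*k**3 + 69*k**2 + 97*k + 42)/(16*k**3 + 21*k**2 + 7*k - 2) after simplifying.
A = 1, B = 1, C = k**3 + 21*k**2/16 + 7*k/16 - 1/8.
Need (1)·f(k+1) − (1)·f(k) = k**3 + 21*k**2/16 + 7*k/16 - 1/8.
deg f ≤ 4 (via 0,0,3).
Solving with deg f ≤ 4: f(k) = k*(4*k**3 - k**2 - 3*k - 2)/16.
R(k) = B(k−1)·f(k)/C(k) = k*(4*k**3 - k**2 - 3*k - 2)/(16*k**3 + 21*k**2 + 7*k - 2); s_k = R·t_k = k*(-4*k**3 + k**2 + 3*k + 2).
s_(k+1) − s_k = -16*k**3 - 21*k**2 - 7*k + 2 = t_k.
Sum = s_(10) − s_(0); s_(10) = -38680, s_(0) = 0 ⇒ -38680.

Σ = -38680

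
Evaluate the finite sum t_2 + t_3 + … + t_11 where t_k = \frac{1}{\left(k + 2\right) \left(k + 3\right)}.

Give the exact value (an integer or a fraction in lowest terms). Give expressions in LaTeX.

Σ = 5/28

Step 1: r(k) = (k + 2)/(k + 4).
So A=k + 2 and B=k + 4, with C=1.
Key eq: (k + 2)·f(k+1) = (k + 3)·f(k) + (1).
deg f ≤ 1 (via 1,1,0).
Solving with deg f ≤ 1: f(k) = k/2.
Then R = B(k−1)f/C = k*(k + 3)/2, so s_k = R(k)·t_k = k/(2*(k + 2)).
s_(k+1) − s_k = 1/(k**2 + 5*k + 6) = t_k.
Σ_(k=2)^(11) t_k = s_(12) − s_(2) = 3/7 − (1/4) = 5/28.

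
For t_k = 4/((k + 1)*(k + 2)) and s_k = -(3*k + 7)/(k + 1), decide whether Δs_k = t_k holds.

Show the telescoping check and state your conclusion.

s_(k+1) = (-3*k - 10)/(k + 2)
s_(k+1) − s_k = 4/(k**2 + 3*k + 2)
(s_(k+1) − s_k) − t_k = 0

Valid: the claim telescopes to t_k.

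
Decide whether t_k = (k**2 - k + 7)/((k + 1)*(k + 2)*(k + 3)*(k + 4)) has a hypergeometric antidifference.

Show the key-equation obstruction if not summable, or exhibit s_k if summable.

Yes. s_k = k*(k**2 + 4*k + 9)/(2*(k + 1)*(k + 2)*(k + 3)).

t_(k+1)/t_k = (k + 1)*(-k + (k + 1)**2 + 6)/((k + 5)*(k**2 - k + 7)).
Normal form (A,B,C) = (k + 1, k + 5, k**2 - k + 7).
f must satisfy (k + 1)·f(k+1) − (k + 4)·f(k) = k**2 - k + 7.
deg f ≤ 3 (via 1,1,2).
Solve for f: f(k) = k*(k**2 + 4*k + 9)/2 (degree 3 ≤ 3).
Get s_k = R·t_k = k*(k**2 + 4*k + 9)/(2*(k + 1)*(k + 2)*(k + 3)) with R(k) = B(k−1)f(k)/C(k) = k*(k + 4)*(k**2 + 4*k + 9)/(2*(k**2 - k + 7)).
Verify: (k**2 - k + 7)/(k**4 + 10*k**3 + 35*k**2 + 50*k + 24) matches t_k.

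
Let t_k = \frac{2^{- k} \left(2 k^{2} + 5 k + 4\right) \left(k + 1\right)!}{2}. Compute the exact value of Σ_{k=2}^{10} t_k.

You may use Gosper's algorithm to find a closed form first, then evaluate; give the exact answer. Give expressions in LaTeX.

The ratio is (k + 2)*(5*k + 2*(k + 1)**2 + 9)/(2*(2*k**2 + 5*k + 4)).
Normal form (A,B,C) = (k/2 + 1, 1, k**2 + 5*k/2 + 2).
Need (k/2 + 1)·f(k+1) − (1)·f(k) = k**2 + 5*k/2 + 2.
d = 1 from the (1,0,2) case.
Solving with deg f ≤ 1: f(k) = 2*k + 3.
Get s_k = R·t_k = (2*k + 3)*factorial(k + 1)/2**k with R(k) = B(k−1)f(k)/C(k) = 2*(2*k + 3)/(2*k**2 + 5*k + 4).
Δs = (2*k**2 + 5*k + 4)*factorial(k + 1)/(2*2**k), as required.
Telescoping: Σ = s_(11) − s_(2) = 11694375/2 − (21/2) = 5847177.

Σ = 5847177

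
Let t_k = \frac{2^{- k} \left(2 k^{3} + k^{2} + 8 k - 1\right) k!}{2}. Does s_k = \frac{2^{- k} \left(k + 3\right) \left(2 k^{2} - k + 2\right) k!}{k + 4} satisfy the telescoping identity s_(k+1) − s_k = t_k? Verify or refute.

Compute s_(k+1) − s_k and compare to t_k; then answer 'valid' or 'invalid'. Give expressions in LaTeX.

s_(k+1) = (k + 4)*(2*k**2 + 3*k + 3)*factorial(k + 1)/(2*2**k*(k + 5))
s_(k+1) − s_k = (2*k**5 + 17*k**4 + 48*k**3 + 83*k**2 + 118*k - 12)*factorial(k)/(2*2**k*(k + 4)*(k + 5))
(s_(k+1) − s_k) − t_k = -(2*k**4 + 9*k**3 + 8*k**2 + 33*k - 8)*factorial(k)/(2*2**k*(k + 4)*(k + 5))

Invalid: residual - \frac{2^{- k} \left(2 k^{4} + 9 k^{3} + 8 k^{2} + 33 k - 8\right) k!}{2 \left(k + 4\right) \left(k + 5\right)} ≠ 0.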